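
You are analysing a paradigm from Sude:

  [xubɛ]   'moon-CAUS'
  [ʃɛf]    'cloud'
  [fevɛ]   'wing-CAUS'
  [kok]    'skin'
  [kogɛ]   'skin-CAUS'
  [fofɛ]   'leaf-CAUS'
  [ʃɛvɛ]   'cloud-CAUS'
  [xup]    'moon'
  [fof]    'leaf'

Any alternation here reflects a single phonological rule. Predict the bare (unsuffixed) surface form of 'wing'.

[fef]

In [ʃɛvɛ] and [ʃɛf] the final segment of 'cloud' alternates: [v] ~ [f].
The stem 'leaf' ([fofɛ], [fof]) shows [f] unchanged in both environments, so [f] cannot be basic with [v] derived before the CAUS suffix.
Therefore /v/ is basic and [f] is derived by word-final obstruent devoicing (voiced obstruents become voiceless word-finally).
The one attested form of 'wing', [fevɛ], shows underlying /fev/. Applying the same rule word-finally gives [fef].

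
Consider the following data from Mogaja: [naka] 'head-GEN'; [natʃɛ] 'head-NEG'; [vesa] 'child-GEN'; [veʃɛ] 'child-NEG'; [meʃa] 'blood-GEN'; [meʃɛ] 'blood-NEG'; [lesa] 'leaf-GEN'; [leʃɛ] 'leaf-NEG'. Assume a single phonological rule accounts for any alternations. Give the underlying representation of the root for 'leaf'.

/les/

In [lesa] and [leʃɛ] the final segment of 'leaf' alternates: [s] ~ [ʃ].
If /ʃ/ were underlying and a rule turned it into [s] before the GEN suffix, 'blood' would also alternate; but it has [ʃ] in both [meʃa] and [meʃɛ].
The alternation reflects palatalization before a front vowel: /k/ and /s/ become palato-alveolar [tʃ] and [ʃ] before a front vowel. /s/ is underlying.
Hence 'leaf' is /les/ underlyingly.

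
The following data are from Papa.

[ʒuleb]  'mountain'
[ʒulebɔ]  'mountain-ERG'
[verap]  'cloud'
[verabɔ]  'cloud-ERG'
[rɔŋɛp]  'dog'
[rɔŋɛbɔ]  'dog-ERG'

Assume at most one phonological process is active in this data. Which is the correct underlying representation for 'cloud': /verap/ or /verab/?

The root 'cloud' surfaces as [verap] and [verabɔ], with a stem-final [p] ~ [b] alternation.
If /b/ were underlying and a rule turned it into [p] in isolation, 'mountain' would also alternate; but it has [b] in both [ʒuleb] and [ʒulebɔ].
So /p/ is underlying, and a rule of intervocalic voicing — voiceless stops become voiced between vowels — gives [b].

/verap/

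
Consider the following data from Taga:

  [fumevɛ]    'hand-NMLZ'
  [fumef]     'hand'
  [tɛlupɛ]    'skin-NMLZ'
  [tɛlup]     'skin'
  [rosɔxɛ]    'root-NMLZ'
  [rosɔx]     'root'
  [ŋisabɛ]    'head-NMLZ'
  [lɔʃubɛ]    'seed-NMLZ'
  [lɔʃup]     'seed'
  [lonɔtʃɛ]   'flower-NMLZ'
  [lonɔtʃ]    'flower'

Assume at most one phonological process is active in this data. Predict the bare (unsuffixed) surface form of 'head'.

[ŋisap]

The root 'seed' surfaces as [lɔʃubɛ] and [lɔʃup], with a stem-final [b] ~ [p] alternation.
The stem 'skin' ([tɛlupɛ], [tɛlup]) shows [p] unchanged in both environments, so [p] cannot be basic with [b] derived before the NMLZ suffix.
So /b/ is underlying, and a rule of word-final obstruent devoicing — voiced obstruents become voiceless word-finally — gives [p].
From [ŋisabɛ] the stem 'head' is /ŋisab/; word-finally this yields [ŋisap].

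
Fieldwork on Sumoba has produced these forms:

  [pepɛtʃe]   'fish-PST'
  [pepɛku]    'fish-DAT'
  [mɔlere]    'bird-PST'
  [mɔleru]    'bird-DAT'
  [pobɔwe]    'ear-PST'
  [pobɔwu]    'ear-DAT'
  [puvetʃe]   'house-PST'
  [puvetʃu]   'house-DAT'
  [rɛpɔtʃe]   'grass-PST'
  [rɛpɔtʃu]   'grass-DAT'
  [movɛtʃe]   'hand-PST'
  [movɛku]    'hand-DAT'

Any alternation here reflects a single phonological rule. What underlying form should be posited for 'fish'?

/pepɛk/

'fish' shows [tʃ] ~ [k] at the end of the stem ([pepɛtʃe] vs [pepɛku]).
The stem 'grass' ([rɛpɔtʃe], [rɛpɔtʃu]) shows [tʃ] unchanged in both environments, so [tʃ] cannot be basic with [k] derived before the DAT suffix.
So /k/ is underlying, and a rule of palatalization before a front vowel — /k/ becomes palato-alveolar [tʃ] before a front vowel — gives [tʃ].
Hence 'fish' is /pepɛk/ underlyingly.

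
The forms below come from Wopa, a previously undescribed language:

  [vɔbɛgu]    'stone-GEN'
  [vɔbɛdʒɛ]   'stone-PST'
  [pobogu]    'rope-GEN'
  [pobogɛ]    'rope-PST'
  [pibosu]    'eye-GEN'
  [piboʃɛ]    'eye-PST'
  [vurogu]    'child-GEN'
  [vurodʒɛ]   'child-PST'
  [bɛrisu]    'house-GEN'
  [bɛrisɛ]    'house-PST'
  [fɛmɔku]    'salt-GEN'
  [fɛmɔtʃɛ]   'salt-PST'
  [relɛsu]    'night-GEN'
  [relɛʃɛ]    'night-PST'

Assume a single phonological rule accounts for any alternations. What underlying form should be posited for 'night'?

/relɛʃ/

The stem for 'night' ends in [s] in [relɛsu] but [ʃ] in [relɛʃɛ].
If /s/ were underlying and a rule turned it into [ʃ] before the PST suffix, 'house' would also alternate; but it has [s] in both [bɛrisu] and [bɛrisɛ].
The underlying segment must be /ʃ/; palato-alveolar /tʃ/, /dʒ/ and /ʃ/ become [k], [g] and [s] when no front vowel follows, yielding [s] there.
Hence 'night' is /relɛʃ/ underlyingly.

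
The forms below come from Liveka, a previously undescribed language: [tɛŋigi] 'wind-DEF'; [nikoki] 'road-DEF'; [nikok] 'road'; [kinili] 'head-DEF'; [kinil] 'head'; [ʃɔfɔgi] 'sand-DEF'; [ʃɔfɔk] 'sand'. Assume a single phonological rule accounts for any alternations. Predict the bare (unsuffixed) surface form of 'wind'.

In [ʃɔfɔgi] and [ʃɔfɔk] the final segment of 'sand' alternates: [g] ~ [k].
Compare 'road', with invariant [k] in [nikoki] and [nikok]: an analysis with underlying /k/ and a rule producing [g] before the DEF suffix would wrongly predict alternation here too.
The alternation reflects word-final obstruent devoicing: voiced obstruents become voiceless word-finally. /g/ is underlying.
The one attested form of 'wind', [tɛŋigi], shows underlying /tɛŋig/. Applying the same rule word-finally gives [tɛŋik].

[tɛŋik]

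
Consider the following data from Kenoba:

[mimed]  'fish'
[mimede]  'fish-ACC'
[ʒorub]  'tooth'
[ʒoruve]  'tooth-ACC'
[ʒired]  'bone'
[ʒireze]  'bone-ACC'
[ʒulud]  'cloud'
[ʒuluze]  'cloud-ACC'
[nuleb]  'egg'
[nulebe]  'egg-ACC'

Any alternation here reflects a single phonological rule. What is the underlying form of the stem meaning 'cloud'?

/ʒuluz/

'cloud' shows [d] ~ [z] at the end of the stem ([ʒulud] vs [ʒuluze]).
Compare 'fish', with invariant [d] in [mimed] and [mimede]: an analysis with underlying /d/ and a rule producing [z] before the ACC suffix would wrongly predict alternation here too.
So /z/ is underlying, and a rule of word-final hardening — voiced fricatives become stops word-finally — gives [d].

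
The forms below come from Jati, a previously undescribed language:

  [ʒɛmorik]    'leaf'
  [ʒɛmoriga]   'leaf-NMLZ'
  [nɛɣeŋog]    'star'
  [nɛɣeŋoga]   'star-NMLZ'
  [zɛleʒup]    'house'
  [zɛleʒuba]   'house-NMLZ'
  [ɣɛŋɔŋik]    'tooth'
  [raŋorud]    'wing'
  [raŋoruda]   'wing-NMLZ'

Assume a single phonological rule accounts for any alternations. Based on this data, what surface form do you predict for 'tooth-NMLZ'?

[ɣɛŋɔŋiga]

In [ʒɛmorik] and [ʒɛmoriga] the final segment of 'leaf' alternates: [k] ~ [g].
Compare 'star', with invariant [g] in [nɛɣeŋog] and [nɛɣeŋoga]: an analysis with underlying /g/ and a rule producing [k] in isolation would wrongly predict alternation here too.
So /k/ is underlying, and a rule of intervocalic voicing — voiceless stops become voiced between vowels — gives [g].
From [ɣɛŋɔŋik] the stem 'tooth' is /ɣɛŋɔŋik/; between vowels this yields [ɣɛŋɔŋiga].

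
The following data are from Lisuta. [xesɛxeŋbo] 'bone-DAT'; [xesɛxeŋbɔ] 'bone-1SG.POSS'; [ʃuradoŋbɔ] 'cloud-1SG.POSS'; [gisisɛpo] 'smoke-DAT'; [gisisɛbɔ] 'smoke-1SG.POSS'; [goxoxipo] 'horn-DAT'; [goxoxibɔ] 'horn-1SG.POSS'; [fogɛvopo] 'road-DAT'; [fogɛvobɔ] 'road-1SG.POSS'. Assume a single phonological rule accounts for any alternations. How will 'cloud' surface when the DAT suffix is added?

[ʃuradoŋbo]

The DAT morpheme has two allomorphs, [-bo] and [-po].
The 1SG.POSS suffix, which begins with [b], is invariant after every stem; so [b] is not altered by any rule here.
So the underlying form is /-po/, and voiceless stops become voiced after a nasal.
After 'cloud', which ends in a nasal, the suffix surfaces as [-bo], giving [ʃuradoŋbo].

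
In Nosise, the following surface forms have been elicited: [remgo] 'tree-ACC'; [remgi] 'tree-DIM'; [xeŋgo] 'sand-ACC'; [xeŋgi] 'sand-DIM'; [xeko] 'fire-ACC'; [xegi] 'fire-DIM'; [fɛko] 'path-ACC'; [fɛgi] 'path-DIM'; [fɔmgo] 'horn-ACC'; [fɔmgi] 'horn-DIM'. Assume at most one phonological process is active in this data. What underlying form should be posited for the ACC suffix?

The ACC suffix surfaces as [-go] and [-ko], depending on the final segment of the stem.
The DIM suffix, which begins with [g], is invariant after every stem; so [g] is not altered by any rule here.
The ACC suffix is therefore /-ko/ underlyingly, with post-nasal voicing: voiceless stops become voiced after a nasal.

/-ko/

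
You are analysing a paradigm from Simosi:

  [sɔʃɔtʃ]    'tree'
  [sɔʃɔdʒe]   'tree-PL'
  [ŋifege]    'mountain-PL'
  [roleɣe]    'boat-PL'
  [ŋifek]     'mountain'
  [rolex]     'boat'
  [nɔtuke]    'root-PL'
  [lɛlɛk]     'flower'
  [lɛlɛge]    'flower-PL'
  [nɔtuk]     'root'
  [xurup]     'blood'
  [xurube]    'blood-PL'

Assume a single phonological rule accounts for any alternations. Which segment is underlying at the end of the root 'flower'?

/g/

In [lɛlɛge] and [lɛlɛk] the final segment of 'flower' alternates: [g] ~ [k].
The stem 'root' ([nɔtuke], [nɔtuk]) shows [k] unchanged in both environments, so [k] cannot be basic with [g] derived before the PL suffix.
Therefore /g/ is basic and [k] is derived by word-final obstruent devoicing (voiced obstruents become voiceless word-finally).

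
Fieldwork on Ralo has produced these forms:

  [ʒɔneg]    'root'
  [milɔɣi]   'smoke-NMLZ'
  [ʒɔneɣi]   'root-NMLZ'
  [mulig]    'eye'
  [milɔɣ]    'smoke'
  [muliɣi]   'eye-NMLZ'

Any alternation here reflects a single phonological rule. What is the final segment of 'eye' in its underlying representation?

The root 'eye' surfaces as [mulig] and [muliɣi], with a stem-final [g] ~ [ɣ] alternation.
If /ɣ/ were underlying and a rule turned it into [g] in isolation, 'smoke' would also alternate; but it has [ɣ] in both [milɔɣ] and [milɔɣi].
The alternation reflects intervocalic spirantization: voiced stops become fricatives between vowels. /g/ is underlying.

/g/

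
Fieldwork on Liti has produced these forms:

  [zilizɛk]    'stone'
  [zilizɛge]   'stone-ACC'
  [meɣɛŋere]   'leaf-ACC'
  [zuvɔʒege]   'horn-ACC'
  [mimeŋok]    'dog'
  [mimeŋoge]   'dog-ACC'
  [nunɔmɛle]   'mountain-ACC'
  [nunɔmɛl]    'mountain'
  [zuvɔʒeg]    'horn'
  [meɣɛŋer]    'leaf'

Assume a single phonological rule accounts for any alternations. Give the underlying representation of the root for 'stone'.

/zilizɛk/

The root 'stone' surfaces as [zilizɛk] and [zilizɛge], with a stem-final [k] ~ [g] alternation.
The stem 'horn' ([zuvɔʒeg], [zuvɔʒege]) shows [g] unchanged in both environments, so [g] cannot be basic with [k] derived in isolation.
The underlying segment must be /k/; voiceless stops become voiced between vowels, yielding [g] there.
So 'stone' = /zilizɛk/.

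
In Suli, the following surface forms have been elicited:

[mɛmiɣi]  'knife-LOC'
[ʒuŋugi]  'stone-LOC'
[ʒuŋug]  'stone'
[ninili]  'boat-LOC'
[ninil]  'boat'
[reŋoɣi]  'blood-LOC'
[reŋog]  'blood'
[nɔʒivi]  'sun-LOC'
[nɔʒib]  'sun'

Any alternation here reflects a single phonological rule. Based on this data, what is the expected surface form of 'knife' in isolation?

In [reŋoɣi] and [reŋog] the final segment of 'blood' alternates: [ɣ] ~ [g].
The stem 'stone' ([ʒuŋugi], [ʒuŋug]) shows [g] unchanged in both environments, so [g] cannot be basic with [ɣ] derived before the LOC suffix.
Therefore /ɣ/ is basic and [g] is derived by word-final hardening (voiced fricatives become stops word-finally).
The one attested form of 'knife', [mɛmiɣi], shows underlying /mɛmiɣ/. Applying the same rule word-finally gives [mɛmig].

[mɛmig]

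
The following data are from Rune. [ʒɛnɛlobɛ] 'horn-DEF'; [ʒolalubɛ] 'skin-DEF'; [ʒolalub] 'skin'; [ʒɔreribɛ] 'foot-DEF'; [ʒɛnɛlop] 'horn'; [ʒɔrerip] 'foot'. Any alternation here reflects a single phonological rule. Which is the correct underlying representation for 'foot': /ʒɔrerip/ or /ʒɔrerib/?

/ʒɔrerip/

The root 'foot' surfaces as [ʒɔreribɛ] and [ʒɔrerip], with a stem-final [b] ~ [p] alternation.
Compare 'skin', with invariant [b] in [ʒolalubɛ] and [ʒolalub]: an analysis with underlying /b/ and a rule producing [p] in isolation would wrongly predict alternation here too.
Therefore /p/ is basic and [b] is derived by intervocalic voicing (voiceless stops become voiced between vowels).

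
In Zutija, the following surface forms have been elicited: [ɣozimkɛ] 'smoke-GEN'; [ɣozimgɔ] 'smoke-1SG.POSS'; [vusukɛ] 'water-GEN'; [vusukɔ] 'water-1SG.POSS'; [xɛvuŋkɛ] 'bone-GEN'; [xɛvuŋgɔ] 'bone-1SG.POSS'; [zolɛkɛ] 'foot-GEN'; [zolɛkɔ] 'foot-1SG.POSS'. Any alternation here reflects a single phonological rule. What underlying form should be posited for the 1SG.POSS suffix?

The 1SG.POSS morpheme has two allomorphs, [-gɔ] and [-kɔ].
The GEN suffix, which begins with [k], is invariant after every stem; so [k] is not altered by any rule here.
So the underlying form is /-gɔ/, and voiced stops become voiceless after a vowel.

/-gɔ/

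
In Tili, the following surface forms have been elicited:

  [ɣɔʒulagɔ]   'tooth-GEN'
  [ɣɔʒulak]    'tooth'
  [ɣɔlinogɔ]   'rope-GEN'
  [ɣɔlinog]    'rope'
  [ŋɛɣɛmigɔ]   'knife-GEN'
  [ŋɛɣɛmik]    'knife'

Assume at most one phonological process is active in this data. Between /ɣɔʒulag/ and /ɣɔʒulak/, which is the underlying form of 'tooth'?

/ɣɔʒulak/

The stem for 'tooth' ends in [g] in [ɣɔʒulagɔ] but [k] in [ɣɔʒulak].
If /g/ were underlying and a rule turned it into [k] in isolation, 'rope' would also alternate; but it has [g] in both [ɣɔlinogɔ] and [ɣɔlinog].
The underlying segment must be /k/; voiceless stops become voiced between vowels, yielding [g] there.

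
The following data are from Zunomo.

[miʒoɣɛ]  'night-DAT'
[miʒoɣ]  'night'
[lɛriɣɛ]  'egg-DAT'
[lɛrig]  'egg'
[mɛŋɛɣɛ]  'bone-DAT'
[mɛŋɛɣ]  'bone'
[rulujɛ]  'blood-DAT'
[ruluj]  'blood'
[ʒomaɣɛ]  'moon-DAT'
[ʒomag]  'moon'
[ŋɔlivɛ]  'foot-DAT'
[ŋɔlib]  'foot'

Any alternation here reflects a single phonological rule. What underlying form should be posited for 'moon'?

The root 'moon' surfaces as [ʒomaɣɛ] and [ʒomag], with a stem-final [ɣ] ~ [g] alternation.
If /ɣ/ were underlying and a rule turned it into [g] in isolation, 'night' would also alternate; but it has [ɣ] in both [miʒoɣɛ] and [miʒoɣ].
The underlying segment must be /g/; voiced stops become fricatives between vowels, yielding [ɣ] there.

/ʒomag/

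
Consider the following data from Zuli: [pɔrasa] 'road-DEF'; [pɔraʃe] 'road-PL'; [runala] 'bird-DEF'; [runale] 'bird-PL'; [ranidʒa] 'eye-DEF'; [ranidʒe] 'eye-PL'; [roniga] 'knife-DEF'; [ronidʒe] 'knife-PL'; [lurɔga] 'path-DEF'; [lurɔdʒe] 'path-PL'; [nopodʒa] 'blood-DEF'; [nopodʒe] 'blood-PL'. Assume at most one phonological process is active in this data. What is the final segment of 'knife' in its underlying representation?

/g/

The stem for 'knife' ends in [g] in [roniga] but [dʒ] in [ronidʒe].
If /dʒ/ were underlying and a rule turned it into [g] before the DEF suffix, 'blood' would also alternate; but it has [dʒ] in both [nopodʒa] and [nopodʒe].
The underlying segment must be /g/; /g/ and /s/ become palato-alveolar [dʒ] and [ʃ] before a front vowel, yielding [dʒ] there.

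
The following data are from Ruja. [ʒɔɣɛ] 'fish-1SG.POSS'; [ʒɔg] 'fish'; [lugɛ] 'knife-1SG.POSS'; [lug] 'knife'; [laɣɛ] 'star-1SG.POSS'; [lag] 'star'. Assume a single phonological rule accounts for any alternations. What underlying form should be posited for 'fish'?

/ʒɔɣ/

The root 'fish' surfaces as [ʒɔɣɛ] and [ʒɔg], with a stem-final [ɣ] ~ [g] alternation.
But 'knife' keeps [g] in both environments ([lugɛ], [lug]), so there is no rule changing /g/ to [ɣ] before the 1SG.POSS suffix.
The underlying segment must be /ɣ/; voiced fricatives become stops word-finally, yielding [g] there.
So 'fish' = /ʒɔɣ/.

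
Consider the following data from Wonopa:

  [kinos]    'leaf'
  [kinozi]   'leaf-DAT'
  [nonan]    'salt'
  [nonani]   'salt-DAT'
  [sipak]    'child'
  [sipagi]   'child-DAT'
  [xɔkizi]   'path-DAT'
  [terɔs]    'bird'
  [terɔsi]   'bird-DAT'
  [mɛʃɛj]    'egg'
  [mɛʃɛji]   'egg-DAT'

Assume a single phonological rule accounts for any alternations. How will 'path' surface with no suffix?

'leaf' shows [s] ~ [z] at the end of the stem ([kinos] vs [kinozi]).
If /s/ were underlying and a rule turned it into [z] before the DAT suffix, 'bird' would also alternate; but it has [s] in both [terɔs] and [terɔsi].
Therefore /z/ is basic and [s] is derived by word-final obstruent devoicing (voiced obstruents become voiceless word-finally).
The one attested form of 'path', [xɔkizi], shows underlying /xɔkiz/. Applying the same rule word-finally gives [xɔkis].

[xɔkis]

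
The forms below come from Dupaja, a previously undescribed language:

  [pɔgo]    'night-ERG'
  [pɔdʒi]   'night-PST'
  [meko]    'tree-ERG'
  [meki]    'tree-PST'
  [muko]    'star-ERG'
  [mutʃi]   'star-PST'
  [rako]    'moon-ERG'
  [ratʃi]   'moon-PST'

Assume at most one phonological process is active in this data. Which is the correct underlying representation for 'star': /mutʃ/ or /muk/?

The stem for 'star' ends in [k] in [muko] but [tʃ] in [mutʃi].
If /k/ were underlying and a rule turned it into [tʃ] before the PST suffix, 'tree' would also alternate; but it has [k] in both [meko] and [meki].
Therefore /tʃ/ is basic and [k] is derived by depalatalization (palato-alveolar /tʃ/ and /dʒ/ become [k] and [g] when no front vowel follows).

/mutʃ/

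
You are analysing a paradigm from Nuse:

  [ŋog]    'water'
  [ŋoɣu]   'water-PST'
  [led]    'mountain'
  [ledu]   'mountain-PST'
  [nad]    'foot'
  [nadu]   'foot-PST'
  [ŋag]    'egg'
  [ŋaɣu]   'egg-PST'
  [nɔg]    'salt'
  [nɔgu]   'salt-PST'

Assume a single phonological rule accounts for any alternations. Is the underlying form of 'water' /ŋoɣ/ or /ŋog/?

The stem for 'water' ends in [g] in [ŋog] but [ɣ] in [ŋoɣu].
If /g/ were underlying and a rule turned it into [ɣ] before the PST suffix, 'salt' would also alternate; but it has [g] in both [nɔg] and [nɔgu].
So /ɣ/ is underlying, and a rule of word-final hardening — voiced fricatives become stops word-finally — gives [g].

/ŋoɣ/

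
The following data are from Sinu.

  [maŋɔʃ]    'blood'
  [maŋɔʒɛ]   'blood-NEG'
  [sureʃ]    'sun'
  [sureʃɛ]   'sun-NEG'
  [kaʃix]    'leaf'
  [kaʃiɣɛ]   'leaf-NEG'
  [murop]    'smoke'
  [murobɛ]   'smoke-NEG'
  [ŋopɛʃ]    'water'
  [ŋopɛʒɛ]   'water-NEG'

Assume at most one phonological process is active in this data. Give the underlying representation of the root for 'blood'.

The stem for 'blood' ends in [ʃ] in [maŋɔʃ] but [ʒ] in [maŋɔʒɛ].
The stem 'sun' ([sureʃ], [sureʃɛ]) shows [ʃ] unchanged in both environments, so [ʃ] cannot be basic with [ʒ] derived before the NEG suffix.
The underlying segment must be /ʒ/; voiced obstruents become voiceless word-finally, yielding [ʃ] there.

/maŋɔʒ/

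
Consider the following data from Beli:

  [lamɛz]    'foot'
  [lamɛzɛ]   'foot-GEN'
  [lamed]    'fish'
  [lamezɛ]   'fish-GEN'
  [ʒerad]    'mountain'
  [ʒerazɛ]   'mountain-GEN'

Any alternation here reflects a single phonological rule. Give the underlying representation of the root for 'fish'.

In [lamed] and [lamezɛ] the final segment of 'fish' alternates: [d] ~ [z].
The stem 'foot' ([lamɛz], [lamɛzɛ]) shows [z] unchanged in both environments, so [z] cannot be basic with [d] derived in isolation.
So /d/ is underlying, and a rule of intervocalic spirantization — voiced stops become fricatives between vowels — gives [z].

/lamed/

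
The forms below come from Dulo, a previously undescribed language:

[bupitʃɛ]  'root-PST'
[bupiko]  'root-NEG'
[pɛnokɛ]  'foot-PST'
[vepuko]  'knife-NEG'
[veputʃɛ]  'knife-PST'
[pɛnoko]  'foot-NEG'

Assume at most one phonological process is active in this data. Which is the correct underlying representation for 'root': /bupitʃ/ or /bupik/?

/bupitʃ/

The root 'root' surfaces as [bupiko] and [bupitʃɛ], with a stem-final [k] ~ [tʃ] alternation.
But 'foot' keeps [k] in both environments ([pɛnoko], [pɛnokɛ]), so there is no rule changing /k/ to [tʃ] before the PST suffix.
The underlying segment must be /tʃ/; palato-alveolar /tʃ/ becomes [k] when no front vowel follows, yielding [k] there.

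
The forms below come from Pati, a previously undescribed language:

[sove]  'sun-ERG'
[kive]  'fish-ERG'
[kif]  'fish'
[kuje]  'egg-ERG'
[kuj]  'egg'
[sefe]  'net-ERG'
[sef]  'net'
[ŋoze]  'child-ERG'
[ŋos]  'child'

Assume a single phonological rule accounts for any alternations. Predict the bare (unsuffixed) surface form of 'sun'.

In [kive] and [kif] the final segment of 'fish' alternates: [v] ~ [f].
Compare 'net', with invariant [f] in [sefe] and [sef]: an analysis with underlying /f/ and a rule producing [v] before the ERG suffix would wrongly predict alternation here too.
So /v/ is underlying, and a rule of word-final obstruent devoicing — voiced obstruents become voiceless word-finally — gives [f].
The one attested form of 'sun', [sove], shows underlying /sov/. Applying the same rule word-finally gives [sof].

[sof]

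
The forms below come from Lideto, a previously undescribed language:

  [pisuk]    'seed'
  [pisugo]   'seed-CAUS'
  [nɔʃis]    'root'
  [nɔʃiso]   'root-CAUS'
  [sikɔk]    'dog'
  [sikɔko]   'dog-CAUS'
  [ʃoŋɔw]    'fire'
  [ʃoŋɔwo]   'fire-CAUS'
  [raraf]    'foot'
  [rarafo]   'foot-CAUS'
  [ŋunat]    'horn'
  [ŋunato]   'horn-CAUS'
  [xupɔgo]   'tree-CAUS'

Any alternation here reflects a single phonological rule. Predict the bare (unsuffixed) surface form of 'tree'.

[xupɔk]

The stem for 'seed' ends in [k] in [pisuk] but [g] in [pisugo].
If /k/ were underlying and a rule turned it into [g] before the CAUS suffix, 'dog' would also alternate; but it has [k] in both [sikɔk] and [sikɔko].
The underlying segment must be /g/; voiced obstruents become voiceless word-finally, yielding [k] there.
The one attested form of 'tree', [xupɔgo], shows underlying /xupɔg/. Applying the same rule word-finally gives [xupɔk].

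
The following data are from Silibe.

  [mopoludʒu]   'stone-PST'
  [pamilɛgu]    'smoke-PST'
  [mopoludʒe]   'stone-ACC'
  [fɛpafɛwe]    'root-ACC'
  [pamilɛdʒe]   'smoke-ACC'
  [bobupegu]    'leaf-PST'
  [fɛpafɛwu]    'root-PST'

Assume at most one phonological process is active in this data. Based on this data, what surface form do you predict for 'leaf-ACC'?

[bobupedʒe]

'smoke' shows [g] ~ [dʒ] at the end of the stem ([pamilɛgu] vs [pamilɛdʒe]).
Compare 'stone', with invariant [dʒ] in [mopoludʒu] and [mopoludʒe]: an analysis with underlying /dʒ/ and a rule producing [g] before the PST suffix would wrongly predict alternation here too.
The alternation reflects palatalization before a front vowel: /g/ becomes palato-alveolar [dʒ] before a front vowel. /g/ is underlying.
From [bobupegu] the stem 'leaf' is /bobupeg/; before a front vowel this yields [bobupedʒe].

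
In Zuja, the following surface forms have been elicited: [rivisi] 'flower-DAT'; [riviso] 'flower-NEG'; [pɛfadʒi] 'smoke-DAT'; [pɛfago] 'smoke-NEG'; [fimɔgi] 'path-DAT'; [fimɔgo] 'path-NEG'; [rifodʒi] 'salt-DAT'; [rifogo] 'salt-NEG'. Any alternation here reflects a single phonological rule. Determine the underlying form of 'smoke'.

/pɛfadʒ/

The root 'smoke' surfaces as [pɛfadʒi] and [pɛfago], with a stem-final [dʒ] ~ [g] alternation.
If /g/ were underlying and a rule turned it into [dʒ] before the DAT suffix, 'path' would also alternate; but it has [g] in both [fimɔgi] and [fimɔgo].
So /dʒ/ is underlying, and a rule of depalatalization — palato-alveolar /dʒ/ becomes [g] when no front vowel follows — gives [g].
The underlying form of 'smoke' is therefore /pɛfadʒ/.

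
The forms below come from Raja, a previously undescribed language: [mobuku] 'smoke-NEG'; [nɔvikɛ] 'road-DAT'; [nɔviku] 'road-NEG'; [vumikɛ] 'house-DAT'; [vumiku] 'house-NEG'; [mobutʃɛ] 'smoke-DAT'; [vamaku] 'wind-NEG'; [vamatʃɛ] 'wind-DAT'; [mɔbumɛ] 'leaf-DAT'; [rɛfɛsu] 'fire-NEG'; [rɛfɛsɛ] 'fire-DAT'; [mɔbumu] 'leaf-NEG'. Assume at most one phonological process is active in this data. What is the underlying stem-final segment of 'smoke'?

/tʃ/

'smoke' shows [k] ~ [tʃ] at the end of the stem ([mobuku] vs [mobutʃɛ]).
Compare 'road', with invariant [k] in [nɔviku] and [nɔvikɛ]: an analysis with underlying /k/ and a rule producing [tʃ] before the DAT suffix would wrongly predict alternation here too.
The alternation reflects depalatalization: palato-alveolar /tʃ/ becomes [k] when no front vowel follows. /tʃ/ is underlying.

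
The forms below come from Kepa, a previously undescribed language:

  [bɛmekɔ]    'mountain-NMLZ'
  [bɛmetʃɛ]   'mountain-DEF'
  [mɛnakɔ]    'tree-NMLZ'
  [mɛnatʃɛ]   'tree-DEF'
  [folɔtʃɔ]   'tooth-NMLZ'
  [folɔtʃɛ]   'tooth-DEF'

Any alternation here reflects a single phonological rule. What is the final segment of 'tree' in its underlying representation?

'tree' shows [k] ~ [tʃ] at the end of the stem ([mɛnakɔ] vs [mɛnatʃɛ]).
The stem 'tooth' ([folɔtʃɔ], [folɔtʃɛ]) shows [tʃ] unchanged in both environments, so [tʃ] cannot be basic with [k] derived before the NMLZ suffix.
So /k/ is underlying, and a rule of palatalization before a front vowel — /k/ becomes palato-alveolar [tʃ] before a front vowel — gives [tʃ].

/k/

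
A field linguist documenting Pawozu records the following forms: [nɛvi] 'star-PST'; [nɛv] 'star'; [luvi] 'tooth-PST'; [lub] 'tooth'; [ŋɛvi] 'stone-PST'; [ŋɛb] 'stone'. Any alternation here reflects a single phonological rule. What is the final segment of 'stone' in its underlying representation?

/b/

'stone' shows [v] ~ [b] at the end of the stem ([ŋɛvi] vs [ŋɛb]).
If /v/ were underlying and a rule turned it into [b] in isolation, 'star' would also alternate; but it has [v] in both [nɛvi] and [nɛv].
The alternation reflects intervocalic spirantization: voiced stops become fricatives between vowels. /b/ is underlying.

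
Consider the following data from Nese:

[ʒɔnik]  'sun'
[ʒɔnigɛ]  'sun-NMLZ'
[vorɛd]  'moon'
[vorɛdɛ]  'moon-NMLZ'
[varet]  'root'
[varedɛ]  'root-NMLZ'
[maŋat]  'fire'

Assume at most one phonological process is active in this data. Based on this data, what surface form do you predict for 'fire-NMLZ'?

[maŋadɛ]

The stem for 'root' ends in [t] in [varet] but [d] in [varedɛ].
Compare 'moon', with invariant [d] in [vorɛd] and [vorɛdɛ]: an analysis with underlying /d/ and a rule producing [t] in isolation would wrongly predict alternation here too.
Therefore /t/ is basic and [d] is derived by intervocalic voicing (voiceless stops become voiced between vowels).
From [maŋat] the stem 'fire' is /maŋat/; between vowels this yields [maŋadɛ].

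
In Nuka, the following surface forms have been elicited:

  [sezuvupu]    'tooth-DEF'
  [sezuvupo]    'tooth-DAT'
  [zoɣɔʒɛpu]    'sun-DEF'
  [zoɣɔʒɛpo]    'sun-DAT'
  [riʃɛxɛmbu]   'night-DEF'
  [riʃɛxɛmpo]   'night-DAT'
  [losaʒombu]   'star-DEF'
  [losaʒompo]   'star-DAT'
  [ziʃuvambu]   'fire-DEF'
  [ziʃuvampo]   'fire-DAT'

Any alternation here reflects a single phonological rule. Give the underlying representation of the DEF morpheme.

/-bu/

The DEF morpheme has two allomorphs, [-bu] and [-pu].
By contrast the DAT suffix keeps its initial [p] throughout — that segment must be underlying.
The DEF suffix is therefore /-bu/ underlyingly, with post-vocalic devoicing: voiced stops become voiceless after a vowel.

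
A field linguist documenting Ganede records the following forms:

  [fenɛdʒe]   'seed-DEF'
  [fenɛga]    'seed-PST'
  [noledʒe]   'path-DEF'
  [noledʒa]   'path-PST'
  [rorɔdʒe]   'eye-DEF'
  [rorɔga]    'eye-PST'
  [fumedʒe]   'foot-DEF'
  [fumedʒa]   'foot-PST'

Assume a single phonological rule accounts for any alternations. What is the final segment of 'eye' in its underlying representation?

/g/

The stem for 'eye' ends in [dʒ] in [rorɔdʒe] but [g] in [rorɔga].
The stem 'path' ([noledʒe], [noledʒa]) shows [dʒ] unchanged in both environments, so [dʒ] cannot be basic with [g] derived before the PST suffix.
The underlying segment must be /g/; /g/ becomes palato-alveolar [dʒ] before a front vowel, yielding [dʒ] there.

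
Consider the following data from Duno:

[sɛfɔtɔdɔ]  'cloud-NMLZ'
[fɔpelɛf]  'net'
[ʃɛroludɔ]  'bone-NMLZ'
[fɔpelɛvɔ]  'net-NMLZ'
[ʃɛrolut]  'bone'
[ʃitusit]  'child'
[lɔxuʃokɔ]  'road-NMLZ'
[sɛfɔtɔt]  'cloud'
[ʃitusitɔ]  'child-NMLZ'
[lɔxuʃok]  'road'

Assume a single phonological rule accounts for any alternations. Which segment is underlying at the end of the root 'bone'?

/d/

In [ʃɛroludɔ] and [ʃɛrolut] the final segment of 'bone' alternates: [d] ~ [t].
But 'child' keeps [t] in both environments ([ʃitusitɔ], [ʃitusit]), so there is no rule changing /t/ to [d] before the NMLZ suffix.
The alternation reflects word-final obstruent devoicing: voiced obstruents become voiceless word-finally. /d/ is underlying.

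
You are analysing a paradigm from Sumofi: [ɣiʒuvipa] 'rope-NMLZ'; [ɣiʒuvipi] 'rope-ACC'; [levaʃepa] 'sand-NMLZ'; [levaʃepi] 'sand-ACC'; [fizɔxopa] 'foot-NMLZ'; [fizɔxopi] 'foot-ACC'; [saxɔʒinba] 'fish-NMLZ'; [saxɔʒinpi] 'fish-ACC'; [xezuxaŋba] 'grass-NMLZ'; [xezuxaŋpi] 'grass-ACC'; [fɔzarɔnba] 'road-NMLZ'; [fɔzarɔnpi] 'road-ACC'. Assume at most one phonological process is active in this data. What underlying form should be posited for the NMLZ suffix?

The NMLZ morpheme has two allomorphs, [-ba] and [-pa].
The ACC suffix, which begins with [p], is invariant after every stem; so [p] is not altered by any rule here.
The NMLZ suffix is therefore /-ba/ underlyingly, with post-vocalic devoicing: voiced stops become voiceless after a vowel.

/-ba/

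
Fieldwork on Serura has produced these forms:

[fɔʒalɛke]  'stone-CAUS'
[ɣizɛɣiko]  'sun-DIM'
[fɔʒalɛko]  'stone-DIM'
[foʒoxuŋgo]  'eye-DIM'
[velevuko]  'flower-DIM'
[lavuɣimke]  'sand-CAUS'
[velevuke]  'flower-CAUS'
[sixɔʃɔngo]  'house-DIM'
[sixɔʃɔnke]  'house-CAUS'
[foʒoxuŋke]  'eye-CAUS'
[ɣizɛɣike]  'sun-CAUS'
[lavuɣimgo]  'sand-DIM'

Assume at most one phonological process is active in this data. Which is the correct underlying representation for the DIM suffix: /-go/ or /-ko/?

The DIM morpheme has two allomorphs, [-go] and [-ko].
By contrast the CAUS suffix keeps its initial [k] throughout — that segment must be underlying.
So the underlying form is /-go/, and voiced stops become voiceless after a vowel.

/-go/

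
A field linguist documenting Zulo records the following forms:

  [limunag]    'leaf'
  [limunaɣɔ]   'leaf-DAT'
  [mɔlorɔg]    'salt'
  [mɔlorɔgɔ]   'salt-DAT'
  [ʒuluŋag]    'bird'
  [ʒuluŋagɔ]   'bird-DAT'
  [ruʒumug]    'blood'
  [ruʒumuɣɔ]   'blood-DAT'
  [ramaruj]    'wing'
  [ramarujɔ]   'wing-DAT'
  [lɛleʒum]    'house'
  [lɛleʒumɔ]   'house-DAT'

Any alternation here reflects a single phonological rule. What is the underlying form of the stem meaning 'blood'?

/ruʒumuɣ/

The stem for 'blood' ends in [g] in [ruʒumug] but [ɣ] in [ruʒumuɣɔ].
But 'salt' keeps [g] in both environments ([mɔlorɔg], [mɔlorɔgɔ]), so there is no rule changing /g/ to [ɣ] before the DAT suffix.
The underlying segment must be /ɣ/; voiced fricatives become stops word-finally, yielding [g] there.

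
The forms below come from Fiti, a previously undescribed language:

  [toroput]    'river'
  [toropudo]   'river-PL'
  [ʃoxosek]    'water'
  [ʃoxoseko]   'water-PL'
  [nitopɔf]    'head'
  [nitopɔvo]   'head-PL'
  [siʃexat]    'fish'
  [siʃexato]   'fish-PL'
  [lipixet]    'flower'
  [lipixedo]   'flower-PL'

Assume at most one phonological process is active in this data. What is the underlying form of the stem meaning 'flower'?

The stem for 'flower' ends in [t] in [lipixet] but [d] in [lipixedo].
The stem 'fish' ([siʃexat], [siʃexato]) shows [t] unchanged in both environments, so [t] cannot be basic with [d] derived before the PL suffix.
Therefore /d/ is basic and [t] is derived by word-final obstruent devoicing (voiced obstruents become voiceless word-finally).

/lipixed/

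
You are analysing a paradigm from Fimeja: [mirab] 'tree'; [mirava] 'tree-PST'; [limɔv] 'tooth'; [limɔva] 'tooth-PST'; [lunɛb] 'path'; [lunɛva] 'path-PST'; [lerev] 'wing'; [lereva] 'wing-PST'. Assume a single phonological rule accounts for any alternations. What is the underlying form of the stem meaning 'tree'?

The root 'tree' surfaces as [mirab] and [mirava], with a stem-final [b] ~ [v] alternation.
But 'tooth' keeps [v] in both environments ([limɔv], [limɔva]), so there is no rule changing /v/ to [b] in isolation.
The underlying segment must be /b/; voiced stops become fricatives between vowels, yielding [v] there.

/mirab/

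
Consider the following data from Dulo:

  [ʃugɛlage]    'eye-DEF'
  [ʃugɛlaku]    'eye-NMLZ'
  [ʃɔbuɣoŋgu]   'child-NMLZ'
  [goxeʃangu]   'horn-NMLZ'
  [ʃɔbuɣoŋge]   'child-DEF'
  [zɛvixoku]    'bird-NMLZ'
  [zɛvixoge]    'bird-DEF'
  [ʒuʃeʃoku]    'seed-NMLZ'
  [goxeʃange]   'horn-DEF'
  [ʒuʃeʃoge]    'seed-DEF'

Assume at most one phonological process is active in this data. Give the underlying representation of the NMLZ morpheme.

The NMLZ suffix surfaces as [-gu] and [-ku], depending on the final segment of the stem.
The DEF suffix, which begins with [g], is invariant after every stem; so [g] is not altered by any rule here.
So the underlying form is /-ku/, and voiceless stops become voiced after a nasal.

/-ku/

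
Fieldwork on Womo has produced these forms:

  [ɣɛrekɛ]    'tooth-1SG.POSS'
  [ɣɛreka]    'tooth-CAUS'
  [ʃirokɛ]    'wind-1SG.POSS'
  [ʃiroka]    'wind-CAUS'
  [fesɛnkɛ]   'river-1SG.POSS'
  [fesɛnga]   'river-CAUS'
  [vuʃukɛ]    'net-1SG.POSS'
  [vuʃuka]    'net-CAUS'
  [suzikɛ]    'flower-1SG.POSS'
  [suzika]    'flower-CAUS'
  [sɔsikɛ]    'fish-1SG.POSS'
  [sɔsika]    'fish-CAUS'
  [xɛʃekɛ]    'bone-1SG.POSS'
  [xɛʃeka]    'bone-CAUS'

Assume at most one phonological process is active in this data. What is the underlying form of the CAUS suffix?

The CAUS suffix surfaces as [-ga] and [-ka], depending on the final segment of the stem.
By contrast the 1SG.POSS suffix keeps its initial [k] throughout — that segment must be underlying.
The CAUS suffix is therefore /-ga/ underlyingly, with post-vocalic devoicing: voiced stops become voiceless after a vowel.

/-ga/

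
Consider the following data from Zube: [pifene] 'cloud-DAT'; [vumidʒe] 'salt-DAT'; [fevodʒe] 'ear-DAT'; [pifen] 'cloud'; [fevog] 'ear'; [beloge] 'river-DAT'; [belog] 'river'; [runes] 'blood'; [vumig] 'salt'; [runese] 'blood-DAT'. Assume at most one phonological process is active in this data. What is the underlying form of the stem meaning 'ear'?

/fevodʒ/

The root 'ear' surfaces as [fevodʒe] and [fevog], with a stem-final [dʒ] ~ [g] alternation.
The stem 'river' ([beloge], [belog]) shows [g] unchanged in both environments, so [g] cannot be basic with [dʒ] derived before the DAT suffix.
The alternation reflects depalatalization: palato-alveolar /dʒ/ becomes [g] when no front vowel follows. /dʒ/ is underlying.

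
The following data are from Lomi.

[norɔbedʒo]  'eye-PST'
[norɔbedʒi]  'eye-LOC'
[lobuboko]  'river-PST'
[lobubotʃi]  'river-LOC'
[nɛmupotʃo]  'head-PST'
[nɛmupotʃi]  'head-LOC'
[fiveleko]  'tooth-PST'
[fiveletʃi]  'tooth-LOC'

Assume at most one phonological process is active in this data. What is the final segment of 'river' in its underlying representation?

/k/

The root 'river' surfaces as [lobuboko] and [lobubotʃi], with a stem-final [k] ~ [tʃ] alternation.
If /tʃ/ were underlying and a rule turned it into [k] before the PST suffix, 'head' would also alternate; but it has [tʃ] in both [nɛmupotʃo] and [nɛmupotʃi].
So /k/ is underlying, and a rule of palatalization before a front vowel — /k/ becomes palato-alveolar [tʃ] before a front vowel — gives [tʃ].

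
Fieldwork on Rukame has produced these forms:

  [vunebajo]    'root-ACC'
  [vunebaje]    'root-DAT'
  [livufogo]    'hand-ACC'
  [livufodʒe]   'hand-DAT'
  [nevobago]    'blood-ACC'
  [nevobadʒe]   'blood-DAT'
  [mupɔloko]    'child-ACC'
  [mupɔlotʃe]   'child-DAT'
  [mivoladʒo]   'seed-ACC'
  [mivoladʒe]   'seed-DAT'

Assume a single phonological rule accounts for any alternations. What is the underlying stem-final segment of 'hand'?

/g/

'hand' shows [g] ~ [dʒ] at the end of the stem ([livufogo] vs [livufodʒe]).
The stem 'seed' ([mivoladʒo], [mivoladʒe]) shows [dʒ] unchanged in both environments, so [dʒ] cannot be basic with [g] derived before the ACC suffix.
So /g/ is underlying, and a rule of palatalization before a front vowel — /k/ and /g/ become palato-alveolar [tʃ] and [dʒ] before a front vowel — gives [dʒ].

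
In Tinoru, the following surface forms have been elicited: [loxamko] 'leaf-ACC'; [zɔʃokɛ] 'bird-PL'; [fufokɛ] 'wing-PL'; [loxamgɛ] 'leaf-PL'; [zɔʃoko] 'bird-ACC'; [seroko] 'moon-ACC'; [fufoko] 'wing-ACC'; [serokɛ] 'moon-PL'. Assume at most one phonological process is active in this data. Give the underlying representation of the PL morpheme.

/-gɛ/

The PL suffix surfaces as [-gɛ] and [-kɛ], depending on the final segment of the stem.
By contrast the ACC suffix keeps its initial [k] throughout — that segment must be underlying.
The PL suffix is therefore /-gɛ/ underlyingly, with post-vocalic devoicing: voiced stops become voiceless after a vowel.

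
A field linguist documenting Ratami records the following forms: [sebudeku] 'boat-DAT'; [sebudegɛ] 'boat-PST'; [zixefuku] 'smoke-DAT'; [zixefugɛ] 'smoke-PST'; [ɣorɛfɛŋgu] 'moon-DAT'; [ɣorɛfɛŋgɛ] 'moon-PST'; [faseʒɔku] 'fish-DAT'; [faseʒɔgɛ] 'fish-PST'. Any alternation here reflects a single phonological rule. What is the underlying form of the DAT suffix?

/-ku/

The DAT morpheme has two allomorphs, [-gu] and [-ku].
By contrast the PST suffix keeps its initial [g] throughout — that segment must be underlying.
The DAT suffix is therefore /-ku/ underlyingly, with post-nasal voicing: voiceless stops become voiced after a nasal.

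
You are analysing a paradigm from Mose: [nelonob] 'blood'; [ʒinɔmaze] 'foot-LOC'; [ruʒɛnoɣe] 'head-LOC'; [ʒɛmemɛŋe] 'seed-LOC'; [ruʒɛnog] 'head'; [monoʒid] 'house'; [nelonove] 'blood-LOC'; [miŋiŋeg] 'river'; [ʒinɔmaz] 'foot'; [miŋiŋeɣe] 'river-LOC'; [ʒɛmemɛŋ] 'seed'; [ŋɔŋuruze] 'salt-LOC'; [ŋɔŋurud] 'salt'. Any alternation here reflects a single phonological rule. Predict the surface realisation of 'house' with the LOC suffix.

In [ŋɔŋurud] and [ŋɔŋuruze] the final segment of 'salt' alternates: [d] ~ [z].
The stem 'foot' ([ʒinɔmaz], [ʒinɔmaze]) shows [z] unchanged in both environments, so [z] cannot be basic with [d] derived in isolation.
So /d/ is underlying, and a rule of intervocalic spirantization — voiced stops become fricatives between vowels — gives [z].
The one attested form of 'house', [monoʒid], shows underlying /monoʒid/. Applying the same rule between vowels gives [monoʒize].

[monoʒize]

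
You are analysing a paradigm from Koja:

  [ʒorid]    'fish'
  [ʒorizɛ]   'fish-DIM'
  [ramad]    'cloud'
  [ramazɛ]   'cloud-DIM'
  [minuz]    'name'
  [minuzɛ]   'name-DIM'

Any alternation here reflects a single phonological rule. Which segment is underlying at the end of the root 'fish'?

/d/

The stem for 'fish' ends in [d] in [ʒorid] but [z] in [ʒorizɛ].
The stem 'name' ([minuz], [minuzɛ]) shows [z] unchanged in both environments, so [z] cannot be basic with [d] derived in isolation.
The alternation reflects intervocalic spirantization: voiced stops become fricatives between vowels. /d/ is underlying.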